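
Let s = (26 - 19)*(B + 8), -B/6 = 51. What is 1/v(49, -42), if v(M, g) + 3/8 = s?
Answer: -8/16691 ≈ -0.00047930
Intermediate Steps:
B = -306 (B = -6*51 = -306)
s = -2086 (s = (26 - 19)*(-306 + 8) = 7*(-298) = -2086)
v(M, g) = -16691/8 (v(M, g) = -3/8 - 2086 = -16691/8)
1/v(49, -42) = 1/(-16691/8) = -8/16691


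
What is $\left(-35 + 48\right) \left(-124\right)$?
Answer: $-1612$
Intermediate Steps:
$\left(-35 + 48\right) \left(-124\right) = 13 \left(-124\right) = -1612$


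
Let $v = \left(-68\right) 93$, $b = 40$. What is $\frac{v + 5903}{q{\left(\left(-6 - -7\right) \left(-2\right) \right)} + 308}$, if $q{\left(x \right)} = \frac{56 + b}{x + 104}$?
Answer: $- \frac{7157}{5252} \approx -1.3627$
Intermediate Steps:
$v = -6324$
$q{\left(x \right)} = \frac{96}{104 + x}$ ($q{\left(x \right)} = \frac{56 + 40}{x + 104} = \frac{96}{104 + x}$)
$\frac{v + 5903}{q{\left(\left(-6 - -7\right) \left(-2\right) \right)} + 308} = \frac{-6324 + 5903}{\frac{96}{104 + \left(-6 - -7\right) \left(-2\right)} + 308} = - \frac{421}{\frac{96}{104 + \left(-6 + 7\right) \left(-2\right)} + 308} = - \frac{421}{\frac{96}{104 + 1 \left(-2\right)} + 308} = - \frac{421}{\frac{96}{104 - 2} + 308} = - \frac{421}{\frac{96}{102} + 308} = - \frac{421}{96 \cdot \frac{1}{102} + 308} = - \frac{421}{\frac{16}{17} + 308} = - \frac{421}{\frac{5252}{17}} = \left(-421\right) \frac{17}{5252} = - \frac{7157}{5252}$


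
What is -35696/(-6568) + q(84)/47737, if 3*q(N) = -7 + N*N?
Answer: 644794711/117576231 ≈ 5.4841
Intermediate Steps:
q(N) = -7/3 + N²/3 (q(N) = (-7 + N*N)/3 = (-7 + N²)/3 = -7/3 + N²/3)
-35696/(-6568) + q(84)/47737 = -35696/(-6568) + (-7/3 + (⅓)*84²)/47737 = -35696*(-1/6568) + (-7/3 + (⅓)*7056)*(1/47737) = 4462/821 + (-7/3 + 2352)*(1/47737) = 4462/821 + (7049/3)*(1/47737) = 4462/821 + 7049/143211 = 644794711/117576231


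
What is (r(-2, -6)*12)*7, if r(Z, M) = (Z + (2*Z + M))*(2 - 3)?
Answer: 1008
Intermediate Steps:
r(Z, M) = -M - 3*Z (r(Z, M) = (Z + (M + 2*Z))*(-1) = (M + 3*Z)*(-1) = -M - 3*Z)
(r(-2, -6)*12)*7 = ((-1*(-6) - 3*(-2))*12)*7 = ((6 + 6)*12)*7 = (12*12)*7 = 144*7 = 1008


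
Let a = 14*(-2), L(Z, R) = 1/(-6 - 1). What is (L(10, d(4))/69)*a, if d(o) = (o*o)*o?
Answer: 4/69 ≈ 0.057971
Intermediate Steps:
d(o) = o**3 (d(o) = o**2*o = o**3)
L(Z, R) = -1/7 (L(Z, R) = 1/(-7) = -1/7)
a = -28
(L(10, d(4))/69)*a = (-1/7/69)*(-28) = ((1/69)*(-1/7))*(-28) = -1/483*(-28) = 4/69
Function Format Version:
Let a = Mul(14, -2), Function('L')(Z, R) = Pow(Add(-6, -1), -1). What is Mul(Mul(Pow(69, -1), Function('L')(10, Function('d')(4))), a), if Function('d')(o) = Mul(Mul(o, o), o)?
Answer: Rational(4, 69) ≈ 0.057971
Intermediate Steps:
Function('d')(o) = Pow(o, 3) (Function('d')(o) = Mul(Pow(o, 2), o) = Pow(o, 3))
Function('L')(Z, R) = Rational(-1, 7) (Function('L')(Z, R) = Pow(-7, -1) = Rational(-1, 7))
a = -28
Mul(Mul(Pow(69, -1), Function('L')(10, Function('d')(4))), a) = Mul(Mul(Pow(69, -1), Rational(-1, 7)), -28) = Mul(Mul(Rational(1, 69), Rational(-1, 7)), -28) = Mul(Rational(-1, 483), -28) = Rational(4, 69)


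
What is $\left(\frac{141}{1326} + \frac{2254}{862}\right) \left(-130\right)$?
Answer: $- \frac{2591955}{7327} \approx -353.75$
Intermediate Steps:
$\left(\frac{141}{1326} + \frac{2254}{862}\right) \left(-130\right) = \left(141 \cdot \frac{1}{1326} + 2254 \cdot \frac{1}{862}\right) \left(-130\right) = \left(\frac{47}{442} + \frac{1127}{431}\right) \left(-130\right) = \frac{518391}{190502} \left(-130\right) = - \frac{2591955}{7327}$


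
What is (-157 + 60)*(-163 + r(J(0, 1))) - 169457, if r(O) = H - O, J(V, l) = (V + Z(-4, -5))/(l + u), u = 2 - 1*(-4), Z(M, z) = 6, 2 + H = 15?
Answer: -1083767/7 ≈ -1.5482e+5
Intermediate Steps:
H = 13 (H = -2 + 15 = 13)
u = 6 (u = 2 + 4 = 6)
J(V, l) = (6 + V)/(6 + l) (J(V, l) = (V + 6)/(l + 6) = (6 + V)/(6 + l))
r(O) = 13 - O
(-157 + 60)*(-163 + r(J(0, 1))) - 169457 = (-157 + 60)*(-163 + (13 - (6 + 0)/(6 + 1))) - 169457 = -97*(-163 + (13 - 6/7)) - 169457 = -97*(-163 + 85/7) - 169457 = -97*(-1056/7) - 169457 = 102432/7 - 169457 = -1083767/7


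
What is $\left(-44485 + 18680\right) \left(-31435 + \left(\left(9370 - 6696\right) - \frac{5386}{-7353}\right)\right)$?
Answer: $\frac{5457092943835}{7353} \approx 7.4216 \cdot 10^{8}$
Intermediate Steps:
$\left(-44485 + 18680\right) \left(-31435 + \left(\left(9370 - 6696\right) - \frac{5386}{-7353}\right)\right) = - 25805 \left(-31435 + \left(2674 - - \frac{5386}{7353}\right)\right) = - 25805 \left(-31435 + \left(2674 + \frac{5386}{7353}\right)\right) = - 25805 \left(-31435 + \frac{19667308}{7353}\right) = \left(-25805\right) \left(- \frac{211474247}{7353}\right) = \frac{5457092943835}{7353}$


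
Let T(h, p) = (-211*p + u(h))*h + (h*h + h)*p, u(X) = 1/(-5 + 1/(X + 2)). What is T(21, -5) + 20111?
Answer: 1518167/38 ≈ 39952.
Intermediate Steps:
u(X) = 1/(-5 + 1/(2 + X))
T(h, p) = h*(-211*p + (-2 - h)/(9 + 5*h)) + p*(h + h²) (T(h, p) = (-211*p + (-2 - h)/(9 + 5*h))*h + (h*h + h)*p = h*(-211*p + (-2 - h)/(9 + 5*h)) + (h² + h)*p = h*(-211*p + (-2 - h)/(9 + 5*h)) + (h + h²)*p = h*(-211*p + (-2 - h)/(9 + 5*h)) + p*(h + h²))
T(21, -5) + 20111 = -1*21*(2 + 21 - 1*(-5)*(-210 + 21)*(9 + 5*21))/(9 + 5*21) + 20111 = -1*21*(2 + 21 - 1*(-5)*(-189)*(9 + 105))/(9 + 105) + 20111 = -1*21*(2 + 21 - 1*(-5)*(-189)*114)/114 + 20111 = -1*21*1/114*(2 + 21 - 107730) + 20111 = -1*21*1/114*(-107707) + 20111 = 753949/38 + 20111 = 1518167/38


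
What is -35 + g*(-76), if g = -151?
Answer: 11441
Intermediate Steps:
-35 + g*(-76) = -35 - 151*(-76) = -35 + 11476 = 11441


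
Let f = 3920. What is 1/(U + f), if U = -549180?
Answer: -1/545260 ≈ -1.8340e-6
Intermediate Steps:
1/(U + f) = 1/(-549180 + 3920) = 1/(-545260) = -1/545260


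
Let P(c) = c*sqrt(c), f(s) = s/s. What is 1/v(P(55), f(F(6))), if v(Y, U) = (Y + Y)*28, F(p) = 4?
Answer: sqrt(55)/169400 ≈ 4.3779e-5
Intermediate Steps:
f(s) = 1
P(c) = c**(3/2)
v(Y, U) = 56*Y (v(Y, U) = (2*Y)*28 = 56*Y)
1/v(P(55), f(F(6))) = 1/(56*55**(3/2)) = 1/(56*(55*sqrt(55))) = 1/(3080*sqrt(55)) = sqrt(55)/169400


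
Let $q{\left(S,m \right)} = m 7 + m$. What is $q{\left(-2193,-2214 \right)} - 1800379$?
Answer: $-1818091$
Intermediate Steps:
$q{\left(S,m \right)} = 8 m$ ($q{\left(S,m \right)} = 7 m + m = 8 m$)
$q{\left(-2193,-2214 \right)} - 1800379 = 8 \left(-2214\right) - 1800379 = -17712 - 1800379 = -1818091$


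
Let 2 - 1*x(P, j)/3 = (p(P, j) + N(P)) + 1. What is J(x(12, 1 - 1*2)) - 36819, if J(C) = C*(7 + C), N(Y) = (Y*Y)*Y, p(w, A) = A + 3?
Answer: 26831841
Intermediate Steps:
p(w, A) = 3 + A
N(Y) = Y³ (N(Y) = Y²*Y = Y³)
x(P, j) = -6 - 3*j - 3*P³ (x(P, j) = 6 - 3*(((3 + j) + P³) + 1) = 6 - 3*((3 + j + P³) + 1) = 6 - 3*(4 + j + P³) = 6 + (-12 - 3*j - 3*P³) = -6 - 3*j - 3*P³)
J(x(12, 1 - 1*2)) - 36819 = (-6 - 3*(1 - 1*2) - 3*12³)*(7 + (-6 - 3*(1 - 1*2) - 3*12³)) - 36819 = (-6 - 3*(1 - 2) - 3*1728)*(7 + (-6 - 3*(1 - 2) - 3*1728)) - 36819 = (-6 - 3*(-1) - 5184)*(7 + (-6 - 3*(-1) - 5184)) - 36819 = (-6 + 3 - 5184)*(7 + (-6 + 3 - 5184)) - 36819 = -5187*(7 - 5187) - 36819 = -5187*(-5180) - 36819 = 26868660 - 36819 = 26831841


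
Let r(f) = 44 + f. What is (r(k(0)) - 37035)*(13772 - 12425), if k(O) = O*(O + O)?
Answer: -49826877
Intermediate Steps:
k(O) = 2*O**2 (k(O) = O*(2*O) = 2*O**2)
(r(k(0)) - 37035)*(13772 - 12425) = ((44 + 2*0**2) - 37035)*(13772 - 12425) = ((44 + 2*0) - 37035)*1347 = ((44 + 0) - 37035)*1347 = (44 - 37035)*1347 = -36991*1347 = -49826877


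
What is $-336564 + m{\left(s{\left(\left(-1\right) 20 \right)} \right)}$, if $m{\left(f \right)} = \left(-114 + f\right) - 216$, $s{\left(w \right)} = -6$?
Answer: $-336900$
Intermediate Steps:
$m{\left(f \right)} = -330 + f$
$-336564 + m{\left(s{\left(\left(-1\right) 20 \right)} \right)} = -336564 - 336 = -336900$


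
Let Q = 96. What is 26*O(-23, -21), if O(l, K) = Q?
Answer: 2496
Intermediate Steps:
O(l, K) = 96
26*O(-23, -21) = 26*96 = 2496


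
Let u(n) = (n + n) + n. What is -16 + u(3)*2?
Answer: 2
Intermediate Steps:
u(n) = 3*n (u(n) = 2*n + n = 3*n)
-16 + u(3)*2 = -16 + (3*3)*2 = -16 + 9*2 = -16 + 18 = 2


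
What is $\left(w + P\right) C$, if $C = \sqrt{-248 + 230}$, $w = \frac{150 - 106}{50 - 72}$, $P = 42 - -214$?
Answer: $762 i \sqrt{2} \approx 1077.6 i$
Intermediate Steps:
$P = 256$ ($P = 42 + 214 = 256$)
$w = -2$ ($w = \frac{44}{-22} = 44 \left(- \frac{1}{22}\right) = -2$)
$C = 3 i \sqrt{2}$ ($C = \sqrt{-18} = 3 i \sqrt{2} \approx 4.2426 i$)
$\left(w + P\right) C = \left(-2 + 256\right) 3 i \sqrt{2} = 254 \cdot 3 i \sqrt{2} = 762 i \sqrt{2}$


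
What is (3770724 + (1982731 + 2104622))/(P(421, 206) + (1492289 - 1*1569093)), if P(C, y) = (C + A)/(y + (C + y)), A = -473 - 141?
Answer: -2181926047/21325975 ≈ -102.31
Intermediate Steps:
A = -614
P(C, y) = (-614 + C)/(C + 2*y) (P(C, y) = (C - 614)/(y + (C + y)) = (-614 + C)/(C + 2*y))
(3770724 + (1982731 + 2104622))/(P(421, 206) + (1492289 - 1*1569093)) = (3770724 + (1982731 + 2104622))/((-614 + 421)/(421 + 2*206) + (1492289 - 1*1569093)) = (3770724 + 4087353)/(-193/(421 + 412) + (1492289 - 1569093)) = 7858077/(-193/833 - 76804) = 7858077/(-63977925/833) = 7858077*(-833/63977925) = -2181926047/21325975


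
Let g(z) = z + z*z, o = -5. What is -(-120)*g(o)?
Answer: 2400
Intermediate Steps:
g(z) = z + z²
-(-120)*g(o) = -(-120)*(-5*(1 - 5)) = -(-120)*(-5*(-4)) = -(-120)*20 = -40*(-60) = 2400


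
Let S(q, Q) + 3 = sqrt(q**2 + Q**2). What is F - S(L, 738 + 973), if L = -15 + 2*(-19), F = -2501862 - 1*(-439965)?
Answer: -2061894 - sqrt(2930330) ≈ -2.0636e+6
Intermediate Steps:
F = -2061897 (F = -2501862 + 439965 = -2061897)
L = -53 (L = -15 - 38 = -53)
S(q, Q) = -3 + sqrt(Q**2 + q**2) (S(q, Q) = -3 + sqrt(q**2 + Q**2) = -3 + sqrt(Q**2 + q**2))
F - S(L, 738 + 973) = -2061897 - (-3 + sqrt((738 + 973)**2 + (-53)**2)) = -2061897 - (-3 + sqrt(1711**2 + 2809)) = -2061897 - (-3 + sqrt(2927521 + 2809)) = -2061897 - (-3 + sqrt(2930330)) = -2061897 + (3 - sqrt(2930330)) = -2061894 - sqrt(2930330)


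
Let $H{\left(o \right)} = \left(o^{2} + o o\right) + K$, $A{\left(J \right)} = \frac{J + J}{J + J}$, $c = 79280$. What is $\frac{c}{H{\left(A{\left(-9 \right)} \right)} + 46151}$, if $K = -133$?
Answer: $\frac{3964}{2301} \approx 1.7227$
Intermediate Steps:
$A{\left(J \right)} = 1$ ($A{\left(J \right)} = \frac{2 J}{2 J} = 2 J \frac{1}{2 J} = 1$)
$H{\left(o \right)} = -133 + 2 o^{2}$ ($H{\left(o \right)} = \left(o^{2} + o o\right) - 133 = \left(o^{2} + o^{2}\right) - 133 = 2 o^{2} - 133 = -133 + 2 o^{2}$)
$\frac{c}{H{\left(A{\left(-9 \right)} \right)} + 46151} = \frac{79280}{\left(-133 + 2 \cdot 1^{2}\right) + 46151} = \frac{79280}{\left(-133 + 2 \cdot 1\right) + 46151} = \frac{79280}{\left(-133 + 2\right) + 46151} = \frac{79280}{-131 + 46151} = \frac{79280}{46020} = 79280 \cdot \frac{1}{46020} = \frac{3964}{2301}$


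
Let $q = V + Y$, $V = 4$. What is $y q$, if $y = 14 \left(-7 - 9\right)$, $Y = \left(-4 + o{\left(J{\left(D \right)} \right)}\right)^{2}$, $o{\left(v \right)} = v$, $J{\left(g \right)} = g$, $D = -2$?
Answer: $-8960$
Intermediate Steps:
$Y = 36$ ($Y = \left(-4 - 2\right)^{2} = \left(-6\right)^{2} = 36$)
$y = -224$ ($y = 14 \left(-16\right) = -224$)
$q = 40$ ($q = 4 + 36 = 40$)
$y q = \left(-224\right) 40 = -8960$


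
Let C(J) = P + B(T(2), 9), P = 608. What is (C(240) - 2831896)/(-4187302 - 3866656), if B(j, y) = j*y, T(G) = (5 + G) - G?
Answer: 2831243/8053958 ≈ 0.35153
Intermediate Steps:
T(G) = 5
C(J) = 653 (C(J) = 608 + 5*9 = 608 + 45 = 653)
(C(240) - 2831896)/(-4187302 - 3866656) = (653 - 2831896)/(-4187302 - 3866656) = -2831243/(-8053958) = -2831243*(-1/8053958) = 2831243/8053958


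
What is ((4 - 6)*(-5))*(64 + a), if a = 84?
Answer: 1480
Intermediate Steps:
((4 - 6)*(-5))*(64 + a) = ((4 - 6)*(-5))*(64 + 84) = -2*(-5)*148 = 10*148 = 1480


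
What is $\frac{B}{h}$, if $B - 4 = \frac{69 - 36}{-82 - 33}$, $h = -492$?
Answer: $- \frac{427}{56580} \approx -0.0075468$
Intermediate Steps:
$B = \frac{427}{115}$ ($B = 4 + \frac{69 - 36}{-82 - 33} = 4 + \frac{33}{-115} = 4 + 33 \left(- \frac{1}{115}\right) = 4 - \frac{33}{115} = \frac{427}{115} \approx 3.713$)
$\frac{B}{h} = \frac{427}{115 \left(-492\right)} = \frac{427}{115} \left(- \frac{1}{492}\right) = - \frac{427}{56580}$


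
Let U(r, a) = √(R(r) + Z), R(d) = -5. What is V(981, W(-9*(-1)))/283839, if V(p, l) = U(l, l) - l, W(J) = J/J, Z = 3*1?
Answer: -1/283839 + I*√2/283839 ≈ -3.5231e-6 + 4.9825e-6*I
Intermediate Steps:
Z = 3
U(r, a) = I*√2 (U(r, a) = √(-5 + 3) = √(-2) = I*√2)
W(J) = 1
V(p, l) = -l + I*√2 (V(p, l) = I*√2 - l = -l + I*√2)
V(981, W(-9*(-1)))/283839 = (-1*1 + I*√2)/283839 = (-1 + I*√2)*(1/283839) = -1/283839 + I*√2/283839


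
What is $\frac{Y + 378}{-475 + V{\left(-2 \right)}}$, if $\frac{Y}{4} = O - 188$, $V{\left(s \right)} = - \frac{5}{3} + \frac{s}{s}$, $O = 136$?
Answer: $- \frac{510}{1427} \approx -0.35739$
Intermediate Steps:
$V{\left(s \right)} = - \frac{2}{3}$ ($V{\left(s \right)} = \left(-5\right) \frac{1}{3} + 1 = - \frac{5}{3} + 1 = - \frac{2}{3}$)
$Y = -208$ ($Y = 4 \left(136 - 188\right) = 4 \left(-52\right) = -208$)
$\frac{Y + 378}{-475 + V{\left(-2 \right)}} = \frac{-208 + 378}{-475 - \frac{2}{3}} = \frac{170}{- \frac{1427}{3}} = 170 \left(- \frac{3}{1427}\right) = - \frac{510}{1427}$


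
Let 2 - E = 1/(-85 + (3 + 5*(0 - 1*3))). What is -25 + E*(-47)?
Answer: -11590/97 ≈ -119.48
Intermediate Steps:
E = 195/97 (E = 2 - 1/(-85 + (3 + 5*(0 - 1*3))) = 2 - 1/(-85 + (3 + 5*(0 - 3))) = 2 - 1/(-85 + (3 + 5*(-3))) = 2 - 1/(-85 + (3 - 15)) = 2 - 1/(-85 - 12) = 2 - 1/(-97) = 2 - 1*(-1/97) = 2 + 1/97 = 195/97 ≈ 2.0103)
-25 + E*(-47) = -25 + (195/97)*(-47) = -25 - 9165/97 = -11590/97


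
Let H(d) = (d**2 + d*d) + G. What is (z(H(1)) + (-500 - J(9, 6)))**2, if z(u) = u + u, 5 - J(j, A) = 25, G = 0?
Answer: 226576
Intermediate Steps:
J(j, A) = -20 (J(j, A) = 5 - 1*25 = 5 - 25 = -20)
H(d) = 2*d**2 (H(d) = (d**2 + d*d) + 0 = (d**2 + d**2) + 0 = 2*d**2 + 0 = 2*d**2)
z(u) = 2*u
(z(H(1)) + (-500 - J(9, 6)))**2 = (2*(2*1**2) + (-500 - 1*(-20)))**2 = (2*(2*1) + (-500 + 20))**2 = (2*2 - 480)**2 = (4 - 480)**2 = (-476)**2 = 226576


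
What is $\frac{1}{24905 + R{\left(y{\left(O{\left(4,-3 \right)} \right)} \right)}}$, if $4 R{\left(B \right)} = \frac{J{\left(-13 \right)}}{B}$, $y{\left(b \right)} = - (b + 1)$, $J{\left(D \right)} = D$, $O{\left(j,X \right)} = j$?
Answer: $\frac{20}{498113} \approx 4.0152 \cdot 10^{-5}$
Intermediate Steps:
$y{\left(b \right)} = -1 - b$ ($y{\left(b \right)} = - (1 + b) = -1 - b$)
$R{\left(B \right)} = - \frac{13}{4 B}$ ($R{\left(B \right)} = \frac{\left(-13\right) \frac{1}{B}}{4} = - \frac{13}{4 B}$)
$\frac{1}{24905 + R{\left(y{\left(O{\left(4,-3 \right)} \right)} \right)}} = \frac{1}{24905 - \frac{13}{4 \left(-1 - 4\right)}} = \frac{1}{24905 - \frac{13}{4 \left(-5\right)}} = \frac{1}{24905 - - \frac{13}{20}} = \frac{1}{24905 + \frac{13}{20}} = \frac{1}{\frac{498113}{20}} = \frac{20}{498113}$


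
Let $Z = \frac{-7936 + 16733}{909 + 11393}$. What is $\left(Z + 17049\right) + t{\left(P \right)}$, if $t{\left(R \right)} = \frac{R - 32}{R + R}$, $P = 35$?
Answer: $\frac{3670557139}{215285} \approx 17050.0$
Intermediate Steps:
$Z = \frac{8797}{12302} \approx 0.71509$
$t{\left(R \right)} = \frac{-32 + R}{2 R}$
$\left(Z + 17049\right) + t{\left(P \right)} = \left(\frac{8797}{12302} + 17049\right) + \frac{-32 + 35}{2 \cdot 35} = \frac{209745595}{12302} + \frac{1}{2} \cdot \frac{1}{35} \cdot 3 = \frac{209745595}{12302} + \frac{3}{70} = \frac{3670557139}{215285}$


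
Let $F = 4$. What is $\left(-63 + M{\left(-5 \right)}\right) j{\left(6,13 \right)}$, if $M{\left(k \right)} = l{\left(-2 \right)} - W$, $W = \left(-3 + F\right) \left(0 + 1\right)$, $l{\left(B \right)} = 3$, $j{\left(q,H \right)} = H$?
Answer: $-793$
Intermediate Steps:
$W = 1$ ($W = \left(-3 + 4\right) \left(0 + 1\right) = 1 \cdot 1 = 1$)
$M{\left(k \right)} = 2$ ($M{\left(k \right)} = 3 - 1 = 2$)
$\left(-63 + M{\left(-5 \right)}\right) j{\left(6,13 \right)} = \left(-63 + 2\right) 13 = \left(-61\right) 13 = -793$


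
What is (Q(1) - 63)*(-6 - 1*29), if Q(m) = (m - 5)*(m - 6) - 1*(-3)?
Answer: 1400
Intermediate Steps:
Q(m) = 3 + (-6 + m)*(-5 + m) (Q(m) = (-5 + m)*(-6 + m) + 3 = (-6 + m)*(-5 + m) + 3 = 3 + (-6 + m)*(-5 + m))
(Q(1) - 63)*(-6 - 1*29) = ((33 + 1² - 11*1) - 63)*(-6 - 1*29) = ((33 + 1 - 11) - 63)*(-6 - 29) = (23 - 63)*(-35) = -40*(-35) = 1400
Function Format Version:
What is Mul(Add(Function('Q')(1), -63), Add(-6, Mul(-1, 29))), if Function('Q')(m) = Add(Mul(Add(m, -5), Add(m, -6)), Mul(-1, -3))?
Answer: 1400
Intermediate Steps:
Function('Q')(m) = Add(3, Mul(Add(-6, m), Add(-5, m))) (Function('Q')(m) = Add(Mul(Add(-5, m), Add(-6, m)), 3) = Add(Mul(Add(-6, m), Add(-5, m)), 3) = Add(3, Mul(Add(-6, m), Add(-5, m))))
Mul(Add(Function('Q')(1), -63), Add(-6, Mul(-1, 29))) = Mul(Add(Add(33, Pow(1, 2), Mul(-11, 1)), -63), Add(-6, Mul(-1, 29))) = Mul(Add(Add(33, 1, -11), -63), Add(-6, -29)) = Mul(Add(23, -63), -35) = Mul(-40, -35) = 1400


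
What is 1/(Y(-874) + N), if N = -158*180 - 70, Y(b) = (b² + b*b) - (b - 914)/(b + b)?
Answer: 437/655168307 ≈ 6.6700e-7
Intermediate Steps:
Y(b) = 2*b² - (-914 + b)/(2*b) (Y(b) = (b² + b²) - (-914 + b)/(2*b) = 2*b² - (-914 + b)*1/(2*b) = 2*b² - (-914 + b)/(2*b))
N = -28510 (N = -28440 - 70 = -28510)
1/(Y(-874) + N) = 1/((½)*(914 - 1*(-874) + 4*(-874)³)/(-874) - 28510) = 1/((½)*(-1/874)*(914 + 874 + 4*(-667627624)) - 28510) = 1/((½)*(-1/874)*(914 + 874 - 2670510496) - 28510) = 1/((½)*(-1/874)*(-2670508708) - 28510) = 1/(667627177/437 - 28510) = 1/(655168307/437) = 437/655168307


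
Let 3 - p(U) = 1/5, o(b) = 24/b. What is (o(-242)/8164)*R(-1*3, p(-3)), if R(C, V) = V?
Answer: -42/1234805 ≈ -3.4013e-5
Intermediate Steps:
p(U) = 14/5 (p(U) = 3 - 1/5 = 3 - 1*⅕ = 3 - ⅕ = 14/5)
(o(-242)/8164)*R(-1*3, p(-3)) = ((24/(-242))/8164)*(14/5) = ((24*(-1/242))*(1/8164))*(14/5) = -12/121*1/8164*(14/5) = -3/246961*14/5 = -42/1234805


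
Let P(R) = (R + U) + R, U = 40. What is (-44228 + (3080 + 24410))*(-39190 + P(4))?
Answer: 655158796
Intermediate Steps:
P(R) = 40 + 2*R (P(R) = (R + 40) + R = (40 + R) + R = 40 + 2*R)
(-44228 + (3080 + 24410))*(-39190 + P(4)) = (-44228 + (3080 + 24410))*(-39190 + (40 + 2*4)) = (-44228 + 27490)*(-39190 + (40 + 8)) = -16738*(-39190 + 48) = -16738*(-39142) = 655158796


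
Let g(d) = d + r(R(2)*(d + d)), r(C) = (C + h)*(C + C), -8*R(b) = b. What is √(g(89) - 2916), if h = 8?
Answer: √1686/2 ≈ 20.530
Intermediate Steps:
R(b) = -b/8
r(C) = 2*C*(8 + C) (r(C) = (C + 8)*(C + C) = (8 + C)*(2*C) = 2*C*(8 + C))
g(d) = d - d*(8 - d/2) (g(d) = d + 2*((-⅛*2)*(d + d))*(8 + (-⅛*2)*(d + d)) = d + 2*(-d/2)*(8 - d/2) = d - d*(8 - d/2))
√(g(89) - 2916) = √((½)*89*(-14 + 89) - 2916) = √((½)*89*75 - 2916) = √(6675/2 - 2916) = √(843/2) = √1686/2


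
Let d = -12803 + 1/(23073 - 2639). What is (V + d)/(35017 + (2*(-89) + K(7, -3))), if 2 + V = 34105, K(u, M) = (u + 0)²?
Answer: 62177743/101843056 ≈ 0.61053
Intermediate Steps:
K(u, M) = u²
V = 34103 (V = -2 + 34105 = 34103)
d = -261616501/20434 (d = -12803 + 1/20434 = -261616501/20434 ≈ -12803.)
(V + d)/(35017 + (2*(-89) + K(7, -3))) = (34103 - 261616501/20434)/(35017 + (2*(-89) + 7²)) = 435244201/(20434*(35017 + (-178 + 49))) = 435244201/(20434*(35017 - 129)) = (435244201/20434)/34888 = (435244201/20434)*(1/34888) = 62177743/101843056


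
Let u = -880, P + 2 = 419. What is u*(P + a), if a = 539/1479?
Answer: -543208160/1479 ≈ -3.6728e+5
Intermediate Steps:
P = 417 (P = -2 + 419 = 417)
a = 539/1479 (a = 539*(1/1479) = 539/1479 ≈ 0.36444)
u*(P + a) = -880*(417 + 539/1479) = -880*617282/1479 = -543208160/1479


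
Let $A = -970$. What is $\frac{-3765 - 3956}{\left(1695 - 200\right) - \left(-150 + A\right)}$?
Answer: $- \frac{7721}{2615} \approx -2.9526$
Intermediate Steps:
$\frac{-3765 - 3956}{\left(1695 - 200\right) - \left(-150 + A\right)} = \frac{-3765 - 3956}{\left(1695 - 200\right) + \left(150 - -970\right)} = - \frac{7721}{1495 + \left(150 + 970\right)} = - \frac{7721}{1495 + 1120} = - \frac{7721}{2615}$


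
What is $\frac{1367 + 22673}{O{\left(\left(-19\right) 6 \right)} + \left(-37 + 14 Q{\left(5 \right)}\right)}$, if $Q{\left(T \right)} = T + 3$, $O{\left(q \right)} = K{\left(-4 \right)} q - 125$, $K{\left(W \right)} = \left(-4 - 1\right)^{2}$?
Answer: $- \frac{1202}{145} \approx -8.2897$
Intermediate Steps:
$K{\left(W \right)} = 25$ ($K{\left(W \right)} = \left(-5\right)^{2} = 25$)
$O{\left(q \right)} = -125 + 25 q$ ($O{\left(q \right)} = 25 q - 125 = -125 + 25 q$)
$Q{\left(T \right)} = 3 + T$
$\frac{1367 + 22673}{O{\left(\left(-19\right) 6 \right)} + \left(-37 + 14 Q{\left(5 \right)}\right)} = \frac{1367 + 22673}{\left(-125 + 25 \left(\left(-19\right) 6\right)\right) - \left(37 - 14 \left(3 + 5\right)\right)} = \frac{24040}{\left(-125 + 25 \left(-114\right)\right) + \left(-37 + 14 \cdot 8\right)} = \frac{24040}{\left(-125 - 2850\right) + \left(-37 + 112\right)} = \frac{24040}{-2975 + 75} = \frac{24040}{-2900} = 24040 \left(- \frac{1}{2900}\right) = - \frac{1202}{145}$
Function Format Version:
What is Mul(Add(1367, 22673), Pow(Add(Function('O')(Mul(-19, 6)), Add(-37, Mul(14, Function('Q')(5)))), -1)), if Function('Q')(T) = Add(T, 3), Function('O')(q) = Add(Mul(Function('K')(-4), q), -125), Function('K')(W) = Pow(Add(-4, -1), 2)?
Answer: Rational(-1202, 145) ≈ -8.2897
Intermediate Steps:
Function('K')(W) = 25 (Function('K')(W) = Pow(-5, 2) = 25)
Function('O')(q) = Add(-125, Mul(25, q)) (Function('O')(q) = Add(Mul(25, q), -125) = Add(-125, Mul(25, q)))
Function('Q')(T) = Add(3, T)
Mul(Add(1367, 22673), Pow(Add(Function('O')(Mul(-19, 6)), Add(-37, Mul(14, Function('Q')(5)))), -1)) = Mul(Add(1367, 22673), Pow(Add(Add(-125, Mul(25, Mul(-19, 6))), Add(-37, Mul(14, Add(3, 5)))), -1)) = Mul(24040, Pow(Add(Add(-125, Mul(25, -114)), Add(-37, Mul(14, 8))), -1)) = Mul(24040, Pow(Add(Add(-125, -2850), Add(-37, 112)), -1)) = Mul(24040, Pow(Add(-2975, 75), -1)) = Mul(24040, Pow(-2900, -1)) = Mul(24040, Rational(-1, 2900)) = Rational(-1202, 145)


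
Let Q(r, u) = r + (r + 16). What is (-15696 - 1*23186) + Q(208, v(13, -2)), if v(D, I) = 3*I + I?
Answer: -38450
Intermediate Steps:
v(D, I) = 4*I
Q(r, u) = 16 + 2*r (Q(r, u) = r + (16 + r) = 16 + 2*r)
(-15696 - 1*23186) + Q(208, v(13, -2)) = (-15696 - 1*23186) + (16 + 2*208) = (-15696 - 23186) + (16 + 416) = -38882 + 432 = -38450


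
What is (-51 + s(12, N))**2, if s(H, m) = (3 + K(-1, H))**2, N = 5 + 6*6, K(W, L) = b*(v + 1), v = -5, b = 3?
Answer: 900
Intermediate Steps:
K(W, L) = -12 (K(W, L) = 3*(-5 + 1) = 3*(-4) = -12)
N = 41 (N = 5 + 36 = 41)
s(H, m) = 81 (s(H, m) = (3 - 12)**2 = (-9)**2 = 81)
(-51 + s(12, N))**2 = (-51 + 81)**2 = 30**2 = 900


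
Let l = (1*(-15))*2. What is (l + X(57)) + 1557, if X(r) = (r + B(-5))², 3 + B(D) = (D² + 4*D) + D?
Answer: 4443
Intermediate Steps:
l = -30 (l = -15*2 = -30)
B(D) = -3 + D² + 5*D (B(D) = -3 + ((D² + 4*D) + D) = -3 + (D² + 5*D) = -3 + D² + 5*D)
X(r) = (-3 + r)² (X(r) = (r + (-3 + (-5)² + 5*(-5)))² = (r + (-3 + 25 - 25))² = (r - 3)² = (-3 + r)²)
(l + X(57)) + 1557 = (-30 + (-3 + 57)²) + 1557 = (-30 + 54²) + 1557 = (-30 + 2916) + 1557 = 2886 + 1557 = 4443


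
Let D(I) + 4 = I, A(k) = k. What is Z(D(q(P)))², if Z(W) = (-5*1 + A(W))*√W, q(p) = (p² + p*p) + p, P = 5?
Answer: 107916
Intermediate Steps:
q(p) = p + 2*p² (q(p) = (p² + p²) + p = 2*p² + p = p + 2*p²)
D(I) = -4 + I
Z(W) = √W*(-5 + W) (Z(W) = (-5*1 + W)*√W = (-5 + W)*√W = √W*(-5 + W))
Z(D(q(P)))² = (√(-4 + 5*(1 + 2*5))*(-5 + (-4 + 5*(1 + 2*5))))² = (√(-4 + 5*(1 + 10))*(-5 + (-4 + 5*(1 + 10))))² = (√(-4 + 5*11)*(-5 + (-4 + 5*11)))² = (√(-4 + 55)*(-5 + (-4 + 55)))² = (√51*(-5 + 51))² = (√51*46)² = (46*√51)² = 107916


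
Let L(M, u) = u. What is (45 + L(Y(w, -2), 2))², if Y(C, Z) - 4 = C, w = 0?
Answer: 2209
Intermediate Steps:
Y(C, Z) = 4 + C
(45 + L(Y(w, -2), 2))² = (45 + 2)² = 47² = 2209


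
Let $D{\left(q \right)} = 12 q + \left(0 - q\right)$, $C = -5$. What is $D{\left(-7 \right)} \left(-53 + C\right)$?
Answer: $4466$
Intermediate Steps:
$D{\left(q \right)} = 11 q$ ($D{\left(q \right)} = 12 q - q = 11 q$)
$D{\left(-7 \right)} \left(-53 + C\right) = 11 \left(-7\right) \left(-53 - 5\right) = \left(-77\right) \left(-58\right) = 4466$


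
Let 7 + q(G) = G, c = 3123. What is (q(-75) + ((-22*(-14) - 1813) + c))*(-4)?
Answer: -6144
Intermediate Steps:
q(G) = -7 + G
(q(-75) + ((-22*(-14) - 1813) + c))*(-4) = ((-7 - 75) + ((-22*(-14) - 1813) + 3123))*(-4) = (-82 + ((308 - 1813) + 3123))*(-4) = (-82 + (-1505 + 3123))*(-4) = (-82 + 1618)*(-4) = 1536*(-4) = -6144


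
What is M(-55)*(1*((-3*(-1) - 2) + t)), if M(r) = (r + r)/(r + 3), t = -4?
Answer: -165/26 ≈ -6.3462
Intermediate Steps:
M(r) = 2*r/(3 + r) (M(r) = (2*r)/(3 + r) = 2*r/(3 + r))
M(-55)*(1*((-3*(-1) - 2) + t)) = (2*(-55)/(3 - 55))*(1*((-3*(-1) - 2) - 4)) = (2*(-55)/(-52))*(1*((3 - 2) - 4)) = (2*(-55)*(-1/52))*(1*(1 - 4)) = 55*(1*(-3))/26 = (55/26)*(-3) = -165/26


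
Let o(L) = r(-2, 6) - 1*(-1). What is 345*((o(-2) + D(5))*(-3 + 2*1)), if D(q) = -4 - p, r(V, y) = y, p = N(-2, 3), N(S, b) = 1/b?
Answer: -920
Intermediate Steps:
p = 1/3 ≈ 0.33333
D(q) = -13/3 (D(q) = -4 - 1*1/3 = -4 - 1/3 = -13/3)
o(L) = 7 (o(L) = 6 - 1*(-1) = 6 + 1 = 7)
345*((o(-2) + D(5))*(-3 + 2*1)) = 345*((7 - 13/3)*(-3 + 2*1)) = 345*(8*(-3 + 2)/3) = 345*((8/3)*(-1)) = 345*(-8/3) = -920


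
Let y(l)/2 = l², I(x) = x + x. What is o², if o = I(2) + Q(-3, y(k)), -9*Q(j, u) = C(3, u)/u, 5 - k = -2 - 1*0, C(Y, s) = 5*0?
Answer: 16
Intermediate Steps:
C(Y, s) = 0
I(x) = 2*x
k = 7 (k = 5 - (-2 - 1*0) = 5 - (-2 + 0) = 5 - 1*(-2) = 5 + 2 = 7)
y(l) = 2*l²
Q(j, u) = 0 (Q(j, u) = -0/u = -⅑*0 = 0)
o = 4 (o = 2*2 + 0 = 4 + 0 = 4)
o² = 4² = 16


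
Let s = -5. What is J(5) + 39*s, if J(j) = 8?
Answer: -187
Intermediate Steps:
J(5) + 39*s = 8 + 39*(-5) = 8 - 195 = -187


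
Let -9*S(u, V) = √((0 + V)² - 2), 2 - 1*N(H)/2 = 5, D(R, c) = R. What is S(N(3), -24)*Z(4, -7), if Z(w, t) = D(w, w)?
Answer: -4*√574/9 ≈ -10.648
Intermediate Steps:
Z(w, t) = w
N(H) = -6 (N(H) = 4 - 2*5 = 4 - 10 = -6)
S(u, V) = -√(-2 + V²)/9 (S(u, V) = -√((0 + V)² - 2)/9 = -√(V² - 2)/9 = -√(-2 + V²)/9)
S(N(3), -24)*Z(4, -7) = -√(-2 + (-24)²)/9*4 = -√(-2 + 576)/9*4 = -√574/9*4 = -4*√574/9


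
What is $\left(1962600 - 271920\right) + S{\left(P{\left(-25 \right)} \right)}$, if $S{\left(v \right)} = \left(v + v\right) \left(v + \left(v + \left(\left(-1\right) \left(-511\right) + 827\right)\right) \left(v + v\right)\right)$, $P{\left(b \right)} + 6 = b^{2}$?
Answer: $3001841310$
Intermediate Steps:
$P{\left(b \right)} = -6 + b^{2}$
$S{\left(v \right)} = 2 v \left(v + 2 v \left(1338 + v\right)\right)$ ($S{\left(v \right)} = 2 v \left(v + \left(v + \left(511 + 827\right)\right) 2 v\right) = 2 v \left(v + \left(v + 1338\right) 2 v\right) = 2 v \left(v + \left(1338 + v\right) 2 v\right) = 2 v \left(v + 2 v \left(1338 + v\right)\right)$)
$\left(1962600 - 271920\right) + S{\left(P{\left(-25 \right)} \right)} = \left(1962600 - 271920\right) + \left(-6 + \left(-25\right)^{2}\right)^{2} \left(5354 + 4 \left(-6 + \left(-25\right)^{2}\right)\right) = \left(1962600 - 271920\right) + \left(-6 + 625\right)^{2} \left(5354 + 4 \left(-6 + 625\right)\right) = 1690680 + 619^{2} \left(5354 + 4 \cdot 619\right) = 1690680 + 383161 \left(5354 + 2476\right) = 1690680 + 383161 \cdot 7830 = 1690680 + 3000150630 = 3001841310$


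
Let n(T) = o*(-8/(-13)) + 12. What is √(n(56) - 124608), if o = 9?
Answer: 18*I*√64987/13 ≈ 352.97*I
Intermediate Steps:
n(T) = 228/13 (n(T) = 9*(-8/(-13)) + 12 = 9*(-8*(-1/13)) + 12 = 9*(8/13) + 12 = 72/13 + 12 = 228/13)
√(n(56) - 124608) = √(228/13 - 124608) = √(-1619676/13) = 18*I*√64987/13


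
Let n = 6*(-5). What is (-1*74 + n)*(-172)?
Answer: 17888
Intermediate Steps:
n = -30
(-1*74 + n)*(-172) = (-1*74 - 30)*(-172) = (-74 - 30)*(-172) = -104*(-172) = 17888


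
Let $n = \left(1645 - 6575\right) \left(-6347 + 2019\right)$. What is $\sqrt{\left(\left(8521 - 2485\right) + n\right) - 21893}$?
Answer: $\sqrt{21321183} \approx 4617.5$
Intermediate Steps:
$n = 21337040$ ($n = \left(-4930\right) \left(-4328\right) = 21337040$)
$\sqrt{\left(\left(8521 - 2485\right) + n\right) - 21893} = \sqrt{\left(\left(8521 - 2485\right) + 21337040\right) - 21893} = \sqrt{\left(6036 + 21337040\right) - 21893} = \sqrt{21343076 - 21893} = \sqrt{21321183}$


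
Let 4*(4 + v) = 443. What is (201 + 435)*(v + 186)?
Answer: 186189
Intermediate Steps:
v = 427/4 (v = -4 + (¼)*443 = -4 + 443/4 = 427/4 ≈ 106.75)
(201 + 435)*(v + 186) = (201 + 435)*(427/4 + 186) = 636*(1171/4) = 186189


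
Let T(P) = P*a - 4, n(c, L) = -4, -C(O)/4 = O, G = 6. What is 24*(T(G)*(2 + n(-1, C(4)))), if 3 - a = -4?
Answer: -1824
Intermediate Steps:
C(O) = -4*O
a = 7 (a = 3 - 1*(-4) = 3 + 4 = 7)
T(P) = -4 + 7*P (T(P) = P*7 - 4 = 7*P - 4 = -4 + 7*P)
24*(T(G)*(2 + n(-1, C(4)))) = 24*((-4 + 7*6)*(2 - 4)) = 24*((-4 + 42)*(-2)) = 24*(38*(-2)) = 24*(-76) = -1824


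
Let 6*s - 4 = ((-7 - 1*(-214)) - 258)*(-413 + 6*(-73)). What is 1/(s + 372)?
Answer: 6/45637 ≈ 0.00013147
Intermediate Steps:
s = 43405/6 (s = 2/3 + (((-7 - 1*(-214)) - 258)*(-413 + 6*(-73)))/6 = 2/3 + (((-7 + 214) - 258)*(-413 - 438))/6 = 2/3 + ((207 - 258)*(-851))/6 = 2/3 + (-51*(-851))/6 = 2/3 + (1/6)*43401 = 2/3 + 14467/2 = 43405/6 ≈ 7234.2)
1/(s + 372) = 1/(43405/6 + 372) = 1/(45637/6) = 6/45637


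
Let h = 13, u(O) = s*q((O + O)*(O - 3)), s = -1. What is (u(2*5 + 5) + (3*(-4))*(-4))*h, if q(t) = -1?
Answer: 637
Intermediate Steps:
u(O) = 1 (u(O) = -1*(-1) = 1)
(u(2*5 + 5) + (3*(-4))*(-4))*h = (1 + (3*(-4))*(-4))*13 = (1 - 12*(-4))*13 = (1 + 48)*13 = 49*13 = 637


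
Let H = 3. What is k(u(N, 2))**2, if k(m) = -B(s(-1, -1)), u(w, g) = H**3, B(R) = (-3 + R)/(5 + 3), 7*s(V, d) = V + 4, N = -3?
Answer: 81/784 ≈ 0.10332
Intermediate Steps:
s(V, d) = 4/7 + V/7 (s(V, d) = (V + 4)/7 = (4 + V)/7 = 4/7 + V/7)
B(R) = -3/8 + R/8 (B(R) = (-3 + R)/8 = (-3 + R)*(1/8) = -3/8 + R/8)
u(w, g) = 27 (u(w, g) = 3**3 = 27)
k(m) = 9/28 (k(m) = -(-3/8 + (4/7 + (1/7)*(-1))/8) = -(-3/8 + (4/7 - 1/7)/8) = -(-3/8 + (1/8)*(3/7)) = -(-3/8 + 3/56) = -1*(-9/28) = 9/28)
k(u(N, 2))**2 = (9/28)**2 = 81/784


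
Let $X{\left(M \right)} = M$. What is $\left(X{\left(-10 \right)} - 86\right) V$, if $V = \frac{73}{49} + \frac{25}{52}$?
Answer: $- \frac{120504}{637} \approx -189.17$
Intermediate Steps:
$V = \frac{5021}{2548}$ ($V = 73 \cdot \frac{1}{49} + 25 \cdot \frac{1}{52} = \frac{73}{49} + \frac{25}{52} = \frac{5021}{2548} \approx 1.9706$)
$\left(X{\left(-10 \right)} - 86\right) V = \left(-10 - 86\right) \frac{5021}{2548} = \left(-96\right) \frac{5021}{2548} = - \frac{120504}{637}$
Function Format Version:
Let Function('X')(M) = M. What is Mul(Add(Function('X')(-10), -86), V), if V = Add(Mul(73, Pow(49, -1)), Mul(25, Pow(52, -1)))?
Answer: Rational(-120504, 637) ≈ -189.17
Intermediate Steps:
V = Rational(5021, 2548) (V = Add(Mul(73, Rational(1, 49)), Mul(25, Rational(1, 52))) = Add(Rational(73, 49), Rational(25, 52)) = Rational(5021, 2548) ≈ 1.9706)
Mul(Add(Function('X')(-10), -86), V) = Mul(Add(-10, -86), Rational(5021, 2548)) = Mul(-96, Rational(5021, 2548)) = Rational(-120504, 637)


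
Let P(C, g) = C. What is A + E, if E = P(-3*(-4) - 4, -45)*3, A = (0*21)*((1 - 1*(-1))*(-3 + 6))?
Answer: 24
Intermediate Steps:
A = 0 (A = 0*((1 + 1)*3) = 0*(2*3) = 0*6 = 0)
E = 24 (E = (-3*(-4) - 4)*3 = (12 - 4)*3 = 8*3 = 24)
A + E = 0 + 24 = 24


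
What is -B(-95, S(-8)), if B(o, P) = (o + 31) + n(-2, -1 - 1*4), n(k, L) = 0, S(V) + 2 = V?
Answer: 64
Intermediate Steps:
S(V) = -2 + V
B(o, P) = 31 + o (B(o, P) = (o + 31) + 0 = (31 + o) + 0 = 31 + o)
-B(-95, S(-8)) = -(31 - 95) = -1*(-64) = 64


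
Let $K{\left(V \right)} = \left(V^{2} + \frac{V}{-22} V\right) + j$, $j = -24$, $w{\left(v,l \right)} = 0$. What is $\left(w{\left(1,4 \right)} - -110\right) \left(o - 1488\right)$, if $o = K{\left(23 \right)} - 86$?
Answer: $-120235$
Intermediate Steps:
$K{\left(V \right)} = -24 + \frac{21 V^{2}}{22}$ ($K{\left(V \right)} = \left(V^{2} + \frac{V}{-22} V\right) - 24 = \left(V^{2} + V \left(- \frac{1}{22}\right) V\right) - 24 = \left(V^{2} + - \frac{V}{22} V\right) - 24 = \left(V^{2} - \frac{V^{2}}{22}\right) - 24 = \frac{21 V^{2}}{22} - 24 = -24 + \frac{21 V^{2}}{22}$)
$o = \frac{8689}{22}$ ($o = \left(-24 + \frac{21 \cdot 23^{2}}{22}\right) - 86 = \left(-24 + \frac{21}{22} \cdot 529\right) - 86 = \left(-24 + \frac{11109}{22}\right) - 86 = \frac{10581}{22} - 86 = \frac{8689}{22} \approx 394.95$)
$\left(w{\left(1,4 \right)} - -110\right) \left(o - 1488\right) = \left(0 - -110\right) \left(\frac{8689}{22} - 1488\right) = \left(0 + 110\right) \left(- \frac{24047}{22}\right) = 110 \left(- \frac{24047}{22}\right) = -120235$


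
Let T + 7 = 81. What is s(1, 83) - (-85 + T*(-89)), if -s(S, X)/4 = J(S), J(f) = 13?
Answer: 6619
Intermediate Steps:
s(S, X) = -52 (s(S, X) = -4*13 = -52)
T = 74 (T = -7 + 81 = 74)
s(1, 83) - (-85 + T*(-89)) = -52 - (-85 + 74*(-89)) = -52 - (-85 - 6586) = -52 - 1*(-6671) = -52 + 6671 = 6619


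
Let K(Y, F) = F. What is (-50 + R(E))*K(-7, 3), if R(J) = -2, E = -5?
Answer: -156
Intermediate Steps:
(-50 + R(E))*K(-7, 3) = (-50 - 2)*3 = -52*3 = -156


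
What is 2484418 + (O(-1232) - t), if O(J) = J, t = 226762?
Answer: 2256424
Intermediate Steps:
2484418 + (O(-1232) - t) = 2484418 + (-1232 - 1*226762) = 2484418 + (-1232 - 226762) = 2484418 - 227994 = 2256424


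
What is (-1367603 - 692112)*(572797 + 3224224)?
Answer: -7820781109015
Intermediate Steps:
(-1367603 - 692112)*(572797 + 3224224) = -2059715*3797021 = -7820781109015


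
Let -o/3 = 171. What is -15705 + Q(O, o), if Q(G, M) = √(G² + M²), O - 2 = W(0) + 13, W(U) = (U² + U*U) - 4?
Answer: -15705 + √263290 ≈ -15192.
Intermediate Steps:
o = -513 (o = -3*171 = -513)
W(U) = -4 + 2*U² (W(U) = (U² + U²) - 4 = 2*U² - 4 = -4 + 2*U²)
O = 11 (O = 2 + ((-4 + 2*0²) + 13) = 2 + ((-4 + 2*0) + 13) = 2 + ((-4 + 0) + 13) = 2 + (-4 + 13) = 2 + 9 = 11)
-15705 + Q(O, o) = -15705 + √(11² + (-513)²) = -15705 + √(121 + 263169) = -15705 + √263290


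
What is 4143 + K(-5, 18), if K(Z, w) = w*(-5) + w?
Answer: 4071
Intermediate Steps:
K(Z, w) = -4*w (K(Z, w) = -5*w + w = -4*w)
4143 + K(-5, 18) = 4143 - 4*18 = 4143 - 72 = 4071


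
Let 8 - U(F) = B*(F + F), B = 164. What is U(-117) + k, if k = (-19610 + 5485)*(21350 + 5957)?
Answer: -385672991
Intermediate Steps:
k = -385711375 (k = -14125*27307 = -385711375)
U(F) = 8 - 328*F (U(F) = 8 - 164*(F + F) = 8 - 164*2*F = 8 - 328*F)
U(-117) + k = (8 - 328*(-117)) - 385711375 = (8 + 38376) - 385711375 = 38384 - 385711375 = -385672991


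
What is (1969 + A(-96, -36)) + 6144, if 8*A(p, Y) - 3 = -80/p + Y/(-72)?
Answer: 194725/24 ≈ 8113.5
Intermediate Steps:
A(p, Y) = 3/8 - 10/p - Y/576 (A(p, Y) = 3/8 + (-80/p + Y/(-72))/8 = 3/8 + (-80/p + Y*(-1/72))/8 = 3/8 + (-80/p - Y/72)/8 = 3/8 + (-10/p - Y/576) = 3/8 - 10/p - Y/576)
(1969 + A(-96, -36)) + 6144 = (1969 + (3/8 - 10/(-96) - 1/576*(-36))) + 6144 = (1969 + (3/8 - 10*(-1/96) + 1/16)) + 6144 = (1969 + (3/8 + 5/48 + 1/16)) + 6144 = (1969 + 13/24) + 6144 = 47269/24 + 6144 = 194725/24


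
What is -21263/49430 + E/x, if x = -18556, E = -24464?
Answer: 203674823/229305770 ≈ 0.88822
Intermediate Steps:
-21263/49430 + E/x = -21263/49430 - 24464/(-18556) = -21263*1/49430 - 24464*(-1/18556) = -21263/49430 + 6116/4639 = 203674823/229305770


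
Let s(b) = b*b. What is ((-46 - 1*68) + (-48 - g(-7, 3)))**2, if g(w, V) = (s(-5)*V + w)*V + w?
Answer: 128881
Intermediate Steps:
s(b) = b**2
g(w, V) = w + V*(w + 25*V) (g(w, V) = ((-5)**2*V + w)*V + w = (25*V + w)*V + w = (w + 25*V)*V + w = V*(w + 25*V) + w = w + V*(w + 25*V))
((-46 - 1*68) + (-48 - g(-7, 3)))**2 = ((-46 - 1*68) + (-48 - (-7 + 25*3**2 + 3*(-7))))**2 = ((-46 - 68) + (-48 - (-7 + 25*9 - 21)))**2 = (-114 + (-48 - (-7 + 225 - 21)))**2 = (-114 + (-48 - 1*197))**2 = (-114 + (-48 - 197))**2 = (-114 - 245)**2 = (-359)**2 = 128881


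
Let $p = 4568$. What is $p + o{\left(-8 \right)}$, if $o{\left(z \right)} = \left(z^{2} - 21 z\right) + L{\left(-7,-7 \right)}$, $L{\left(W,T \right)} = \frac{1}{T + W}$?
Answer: $\frac{67199}{14} \approx 4799.9$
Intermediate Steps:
$o{\left(z \right)} = - \frac{1}{14} + z^{2} - 21 z$ ($o{\left(z \right)} = \left(z^{2} - 21 z\right) + \frac{1}{-7 - 7} = \left(z^{2} - 21 z\right) + \frac{1}{-14} = \left(z^{2} - 21 z\right) - \frac{1}{14} = - \frac{1}{14} + z^{2} - 21 z$)
$p + o{\left(-8 \right)} = 4568 - \left(- \frac{2351}{14} - 64\right) = 4568 + \left(- \frac{1}{14} + 64 + 168\right) = 4568 + \frac{3247}{14} = \frac{67199}{14}$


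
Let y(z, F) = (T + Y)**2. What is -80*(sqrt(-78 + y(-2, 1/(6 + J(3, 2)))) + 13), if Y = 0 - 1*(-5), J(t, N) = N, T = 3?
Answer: -1040 - 80*I*sqrt(14) ≈ -1040.0 - 299.33*I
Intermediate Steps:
Y = 5 (Y = 0 + 5 = 5)
y(z, F) = 64 (y(z, F) = (3 + 5)**2 = 8**2 = 64)
-80*(sqrt(-78 + y(-2, 1/(6 + J(3, 2)))) + 13) = -80*(sqrt(-78 + 64) + 13) = -80*(sqrt(-14) + 13) = -80*(I*sqrt(14) + 13) = -80*(13 + I*sqrt(14)) = -1040 - 80*I*sqrt(14)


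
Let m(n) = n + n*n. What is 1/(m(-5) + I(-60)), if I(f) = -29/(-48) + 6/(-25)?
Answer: 1200/24437 ≈ 0.049106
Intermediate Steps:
I(f) = 437/1200 (I(f) = -29*(-1/48) + 6*(-1/25) = 29/48 - 6/25 = 437/1200)
m(n) = n + n**2
1/(m(-5) + I(-60)) = 1/(-5*(1 - 5) + 437/1200) = 1/(-5*(-4) + 437/1200) = 1/(20 + 437/1200) = 1/(24437/1200) = 1200/24437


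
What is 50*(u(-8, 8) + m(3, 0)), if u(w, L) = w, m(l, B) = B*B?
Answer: -400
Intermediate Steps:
m(l, B) = B²
50*(u(-8, 8) + m(3, 0)) = 50*(-8 + 0²) = 50*(-8 + 0) = 50*(-8) = -400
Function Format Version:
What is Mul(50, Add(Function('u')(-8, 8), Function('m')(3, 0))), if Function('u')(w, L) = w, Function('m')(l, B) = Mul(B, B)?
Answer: -400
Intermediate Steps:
Function('m')(l, B) = Pow(B, 2)
Mul(50, Add(Function('u')(-8, 8), Function('m')(3, 0))) = Mul(50, Add(-8, Pow(0, 2))) = Mul(50, Add(-8, 0)) = Mul(50, -8) = -400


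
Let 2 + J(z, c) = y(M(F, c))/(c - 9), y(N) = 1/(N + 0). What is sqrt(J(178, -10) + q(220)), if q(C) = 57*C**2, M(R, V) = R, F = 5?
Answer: sqrt(24898151855)/95 ≈ 1661.0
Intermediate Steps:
y(N) = 1/N
J(z, c) = -2 + 1/(5*(-9 + c)) (J(z, c) = -2 + 1/((c - 9)*5) = -2 + (1/5)/(-9 + c) = -2 + 1/(5*(-9 + c)))
sqrt(J(178, -10) + q(220)) = sqrt((91 - 10*(-10))/(5*(-9 - 10)) + 57*220**2) = sqrt((1/5)*(91 + 100)/(-19) + 57*48400) = sqrt((1/5)*(-1/19)*191 + 2758800) = sqrt(-191/95 + 2758800) = sqrt(262085809/95) = sqrt(24898151855)/95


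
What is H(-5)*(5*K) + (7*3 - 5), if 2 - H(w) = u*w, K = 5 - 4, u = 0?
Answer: 26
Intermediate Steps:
K = 1
H(w) = 2 (H(w) = 2 - 0*w = 2 - 1*0 = 2 + 0 = 2)
H(-5)*(5*K) + (7*3 - 5) = 2*(5*1) + (7*3 - 5) = 2*5 + (21 - 5) = 10 + 16 = 26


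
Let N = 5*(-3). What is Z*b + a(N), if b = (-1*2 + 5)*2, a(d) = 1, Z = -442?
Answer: -2651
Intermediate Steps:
N = -15
b = 6 (b = (-2 + 5)*2 = 3*2 = 6)
Z*b + a(N) = -442*6 + 1 = -2652 + 1 = -2651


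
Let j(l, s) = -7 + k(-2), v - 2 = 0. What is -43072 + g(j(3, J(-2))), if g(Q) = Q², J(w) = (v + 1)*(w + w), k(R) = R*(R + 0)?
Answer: -43063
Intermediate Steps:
v = 2 (v = 2 + 0 = 2)
k(R) = R² (k(R) = R*R = R²)
J(w) = 6*w (J(w) = (2 + 1)*(w + w) = 3*(2*w) = 6*w)
j(l, s) = -3 (j(l, s) = -7 + (-2)² = -7 + 4 = -3)
-43072 + g(j(3, J(-2))) = -43072 + (-3)² = -43072 + 9 = -43063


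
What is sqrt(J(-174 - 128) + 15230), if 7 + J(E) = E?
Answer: sqrt(14921) ≈ 122.15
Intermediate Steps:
J(E) = -7 + E
sqrt(J(-174 - 128) + 15230) = sqrt((-7 + (-174 - 128)) + 15230) = sqrt((-7 - 302) + 15230) = sqrt(-309 + 15230) = sqrt(14921)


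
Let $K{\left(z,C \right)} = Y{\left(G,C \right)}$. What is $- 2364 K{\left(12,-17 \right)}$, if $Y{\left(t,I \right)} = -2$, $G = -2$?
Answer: $4728$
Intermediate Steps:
$K{\left(z,C \right)} = -2$
$- 2364 K{\left(12,-17 \right)} = \left(-2364\right) \left(-2\right) = 4728$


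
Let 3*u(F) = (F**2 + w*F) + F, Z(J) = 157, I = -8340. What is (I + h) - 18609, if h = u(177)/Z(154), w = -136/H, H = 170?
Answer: -21102691/785 ≈ -26882.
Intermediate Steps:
w = -4/5 (w = -136/170 = -136*1/170 = -4/5 ≈ -0.80000)
u(F) = F**2/3 + F/15 (u(F) = ((F**2 - 4*F/5) + F)/3 = (F**2 + F/5)/3 = F**2/3 + F/15)
h = 52274/785 (h = ((1/15)*177*(1 + 5*177))/157 = ((1/15)*177*(1 + 885))*(1/157) = ((1/15)*177*886)*(1/157) = (52274/5)*(1/157) = 52274/785 ≈ 66.591)
(I + h) - 18609 = (-8340 + 52274/785) - 18609 = -6494626/785 - 18609 = -21102691/785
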